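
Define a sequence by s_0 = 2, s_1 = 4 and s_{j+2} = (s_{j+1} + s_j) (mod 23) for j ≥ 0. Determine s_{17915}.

6

s_0 = 2, s_1 = 4, s_2 = 6, s_3 = 10, s_4 = 16, s_5 = 3, s_6 = 19, s_7 = 22, s_8 = 18, s_9 = 17, s_{10} = 12, s_{11} = 6, s_{12} = 18, s_{13} = 1, s_{14} = 19, s_{15} = 20, s_{16} = 16, s_{17} = 13, s_{18} = 6, s_{19} = 19, s_{20} = 2, s_{21} = 21, s_{22} = 0, s_{23} = 21, s_{24} = 21, s_{25} = 19, s_{26} = 17, s_{27} = 13, s_{28} = 7, s_{29} = 20, s_{30} = 4, s_{31} = 1, s_{32} = 5, s_{33} = 6, s_{34} = 11, s_{35} = 17, s_{36} = 5, s_{37} = 22, s_{38} = 4, s_{39} = 3, s_{40} = 7, s_{41} = 10, s_{42} = 17, s_{43} = 4, s_{44} = 21, s_{45} = 2, s_{46} = 0, s_{47} = 2, s_{48} = 2, s_{49} = 4.
Since (s_{48}, s_{49}) = (s_0, s_1) = (2, 4) (two consecutive terms determine the rest), the sequence is periodic with period 48.
So s_{17915} = s_{0 + ((17915-0) mod 48)} = s_{11} = 6.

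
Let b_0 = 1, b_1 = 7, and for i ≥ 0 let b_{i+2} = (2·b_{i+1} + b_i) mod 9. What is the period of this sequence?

b_0 = 1,  b_1 = 7,  b_2 = 6,  b_3 = 1,  b_4 = 8,  b_5 = 8,  b_6 = 6,  b_7 = 2,  b_8 = 1,  b_9 = 4,  b_{10} = 0,  b_{11} = 4,  b_{12} = 8,  b_{13} = 2,  b_{14} = 3,  b_{15} = 8,  b_{16} = 1,  b_{17} = 1,  b_{18} = 3,  b_{19} = 7,  b_{20} = 8,  b_{21} = 5,  b_{22} = 0,  b_{23} = 5,  b_{24} = 1,  b_{25} = 7.
The sequence repeats with period 24.

24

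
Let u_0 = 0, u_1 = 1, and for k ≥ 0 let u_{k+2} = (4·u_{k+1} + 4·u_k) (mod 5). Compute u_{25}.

Listing terms: u_0 = 0,  u_1 = 1,  u_2 = 4,  u_3 = 0,  u_4 = 1.
Since (u_3, u_4) = (u_0, u_1) = (0, 1) (two consecutive terms determine the rest), the sequence is periodic with period 3.
So u_{25} = u_{0 + ((25-0) mod 3)} = u_1 = 1.

1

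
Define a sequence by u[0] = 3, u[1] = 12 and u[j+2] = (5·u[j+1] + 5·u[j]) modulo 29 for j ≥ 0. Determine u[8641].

Computing terms: u[0] = 3; u[1] = 12; u[2] = 17; u[3] = 0; u[4] = 27; u[5] = 19; u[6] = 27; u[7] = 27; u[8] = 9; u[9] = 6; u[10] = 17; u[11] = 28; u[12] = 22; u[13] = 18; u[14] = 26; u[15] = 17; u[16] = 12; u[17] = 0; u[18] = 2; u[19] = 10; u[20] = 2; u[21] = 2; u[22] = 20; u[23] = 23; u[24] = 12; u[25] = 1; u[26] = 7; u[27] = 11; u[28] = 3; u[29] = 12.
Since (u[28], u[29]) = (u[0], u[1]) = (3, 12) (two consecutive terms determine the rest), the sequence is periodic with period 28.
So u[8641] = u[0 + ((8641-0) mod 28)] = u[17] = 0.

0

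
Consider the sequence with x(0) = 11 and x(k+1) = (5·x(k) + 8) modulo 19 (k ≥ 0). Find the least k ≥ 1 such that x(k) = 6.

x(0) = 11,  x(1) = 6,  x(2) = 0,  x(3) = 8,  x(4) = 10,  x(5) = 1,  x(6) = 13,  x(7) = 16,  x(8) = 12,  x(9) = 11.
Since x(9) = x(0) = 11, the sequence is periodic with period 9.
The value 6 first appears (with k ≥ 1) at x(1).

1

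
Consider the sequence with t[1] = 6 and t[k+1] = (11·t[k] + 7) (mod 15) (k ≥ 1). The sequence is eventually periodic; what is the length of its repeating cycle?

10

Computing terms: t[1] = 6; t[2] = 13; t[3] = 0; t[4] = 7; t[5] = 9; t[6] = 1; t[7] = 3; t[8] = 10; t[9] = 12; t[10] = 4; t[11] = 6.
Since t[11] = t[1] = 6, the sequence is periodic with period 10.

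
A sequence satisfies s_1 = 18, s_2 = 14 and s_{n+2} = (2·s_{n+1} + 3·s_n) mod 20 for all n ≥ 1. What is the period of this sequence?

s_1 = 18, s_2 = 14, s_3 = 2, s_4 = 6, s_5 = 18, s_6 = 14.
The sequence repeats with period 4.

4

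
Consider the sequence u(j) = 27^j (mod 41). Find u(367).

Computing terms: u(0) = 1,  u(1) = 27,  u(2) = 32,  u(3) = 3,  u(4) = 40,  u(5) = 14,  u(6) = 9,  u(7) = 38,  u(8) = 1.
Since u(8) = u(0) = 1, the sequence is periodic with period 8.
(367 - 0) mod 8 = 7, so u(367) = u(7) = 38.

38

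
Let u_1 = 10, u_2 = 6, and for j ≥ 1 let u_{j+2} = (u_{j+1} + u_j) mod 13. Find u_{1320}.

Computing terms: u_1 = 10,  u_2 = 6,  u_3 = 3,  u_4 = 9,  u_5 = 12,  u_6 = 8,  u_7 = 7,  u_8 = 2,  u_9 = 9,  u_{10} = 11,  u_{11} = 7,  u_{12} = 5,  u_{13} = 12,  u_{14} = 4,  u_{15} = 3,  u_{16} = 7,  u_{17} = 10,  u_{18} = 4,  u_{19} = 1,  u_{20} = 5,  u_{21} = 6,  u_{22} = 11,  u_{23} = 4,  u_{24} = 2,  u_{25} = 6,  u_{26} = 8,  u_{27} = 1,  u_{28} = 9,  u_{29} = 10,  u_{30} = 6.
Since (u_{29}, u_{30}) = (u_1, u_2) = (10, 6) (two consecutive terms determine the rest), the sequence is periodic with period 28.
So u_{1320} = u_{1 + ((1320-1) mod 28)} = u_4 = 9.

9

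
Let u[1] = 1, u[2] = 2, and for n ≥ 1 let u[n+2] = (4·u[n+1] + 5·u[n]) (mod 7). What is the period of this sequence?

Computing terms: u[1] = 1; u[2] = 2; u[3] = 6; u[4] = 6; u[5] = 5; u[6] = 1; u[7] = 1; u[8] = 2.
The sequence repeats with period 6.

6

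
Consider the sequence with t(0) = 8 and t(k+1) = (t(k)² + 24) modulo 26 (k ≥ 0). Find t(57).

We have t(0) = 8; t(1) = 10; t(2) = 20; t(3) = 8.
Since t(3) = t(0) = 8, the sequence is periodic with period 3.
So t(57) = t(0 + ((57-0) mod 3)) = t(0) = 8.

8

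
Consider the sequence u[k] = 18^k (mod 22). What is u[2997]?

u[1] = 18; u[2] = 16; u[3] = 2; u[4] = 14; u[5] = 10; u[6] = 4; u[7] = 6; u[8] = 20; u[9] = 8; u[10] = 12; u[11] = 18.
The sequence repeats with period 10.
So u[2997] = u[1 + ((2997-1) mod 10)] = u[7] = 6.

6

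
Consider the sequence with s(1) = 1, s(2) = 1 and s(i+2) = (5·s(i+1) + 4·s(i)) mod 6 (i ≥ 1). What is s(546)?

1

Computing terms: s(1) = 1, s(2) = 1, s(3) = 3, s(4) = 1, s(5) = 5, s(6) = 5, s(7) = 3, s(8) = 5, s(9) = 1, s(10) = 1.
The sequence repeats with period 8.
So s(546) = s(1 + ((546-1) mod 8)) = s(2) = 1.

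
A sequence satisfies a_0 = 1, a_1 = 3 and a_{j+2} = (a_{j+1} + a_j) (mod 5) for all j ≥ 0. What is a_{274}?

4

Listing terms: a_0 = 1,  a_1 = 3,  a_2 = 4,  a_3 = 2,  a_4 = 1,  a_5 = 3.
Since (a_4, a_5) = (a_0, a_1) = (1, 3) (two consecutive terms determine the rest), the sequence is periodic with period 4.
So a_{274} = a_{0 + ((274-0) mod 4)} = a_2 = 4.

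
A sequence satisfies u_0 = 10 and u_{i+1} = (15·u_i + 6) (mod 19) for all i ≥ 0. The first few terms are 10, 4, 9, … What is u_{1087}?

13

Listing terms: u_0 = 10; u_1 = 4; u_2 = 9; u_3 = 8; u_4 = 12; u_5 = 15; u_6 = 3; u_7 = 13; u_8 = 11; u_9 = 0; u_{10} = 6; u_{11} = 1; u_{12} = 2; u_{13} = 17; u_{14} = 14; u_{15} = 7; u_{16} = 16; u_{17} = 18; u_{18} = 10.
Since u_{18} = u_0 = 10, the sequence is periodic with period 18.
(1087 - 0) mod 18 = 7, so u_{1087} = u_7 = 13.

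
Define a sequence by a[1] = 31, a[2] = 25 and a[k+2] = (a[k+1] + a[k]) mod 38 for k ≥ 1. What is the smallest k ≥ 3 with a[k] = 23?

5

Computing terms: a[1] = 31; a[2] = 25; a[3] = 18; a[4] = 5; a[5] = 23; a[6] = 28; a[7] = 13; a[8] = 3; a[9] = 16; a[10] = 19; a[11] = 35; a[12] = 16; a[13] = 13; a[14] = 29; a[15] = 4; a[16] = 33; a[17] = 37; a[18] = 32; a[19] = 31; a[20] = 25.
The sequence repeats with period 18.
The value 23 first appears (with k ≥ 3) at a[5].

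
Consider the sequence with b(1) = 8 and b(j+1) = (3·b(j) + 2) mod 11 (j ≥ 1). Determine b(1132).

4

Listing terms: b(1) = 8, b(2) = 4, b(3) = 3, b(4) = 0, b(5) = 2, b(6) = 8.
The sequence repeats with period 5.
(1132 - 1) mod 5 = 1, so b(1132) = b(2) = 4.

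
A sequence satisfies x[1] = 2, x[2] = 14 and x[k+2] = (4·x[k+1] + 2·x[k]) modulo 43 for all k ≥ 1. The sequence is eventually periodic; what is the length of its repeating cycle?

Computing terms: x[1] = 2, x[2] = 14, x[3] = 17, x[4] = 10, x[5] = 31, x[6] = 15, x[7] = 36, x[8] = 2, x[9] = 37, x[10] = 23, x[11] = 37, x[12] = 22, x[13] = 33, x[14] = 4, x[15] = 39, x[16] = 35, x[17] = 3, x[18] = 39, x[19] = 33, x[20] = 38, x[21] = 3, x[22] = 2, x[23] = 14.
Since (x[22], x[23]) = (x[1], x[2]) = (2, 14) (two consecutive terms determine the rest), the sequence is periodic with period 21.

21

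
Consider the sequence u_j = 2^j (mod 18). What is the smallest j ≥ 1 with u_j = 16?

4

Computing terms: u_0 = 1, u_1 = 2, u_2 = 4, u_3 = 8, u_4 = 16, u_5 = 14, u_6 = 10, u_7 = 2.
Since u_7 = u_1 = 2, the sequence is eventually periodic: after a pre-period of length 1 it cycles with period 6.
The value 16 first appears (with j ≥ 1) at u_4.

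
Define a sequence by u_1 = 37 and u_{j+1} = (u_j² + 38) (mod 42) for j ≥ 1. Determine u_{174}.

3

Computing terms: u_1 = 37; u_2 = 21; u_3 = 17; u_4 = 33; u_5 = 35; u_6 = 3; u_7 = 5; u_8 = 21.
Since u_8 = u_2 = 21, the sequence is eventually periodic: after a pre-period of length 1 it cycles with period 6.
For j ≥ 2, u_j depends only on (j - 2) mod 6. (174 - 2) mod 6 = 4, so u_{174} = u_6 = 3.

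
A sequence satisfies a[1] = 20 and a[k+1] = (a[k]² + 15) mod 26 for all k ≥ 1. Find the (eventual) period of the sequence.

4

a[1] = 20; a[2] = 25; a[3] = 16; a[4] = 11; a[5] = 6; a[6] = 25.
Since a[6] = a[2] = 25, the sequence is eventually periodic: after a pre-period of length 1 it cycles with period 4.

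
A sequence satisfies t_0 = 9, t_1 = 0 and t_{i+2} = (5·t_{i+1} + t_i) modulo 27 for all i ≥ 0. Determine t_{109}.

0

Computing terms: t_0 = 9, t_1 = 0, t_2 = 9, t_3 = 18, t_4 = 18, t_5 = 0, t_6 = 18, t_7 = 9, t_8 = 9, t_9 = 0.
The sequence repeats with period 8.
So t_{109} = t_{0 + ((109-0) mod 8)} = t_5 = 0.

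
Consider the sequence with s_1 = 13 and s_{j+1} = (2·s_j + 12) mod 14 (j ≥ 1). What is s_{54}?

4

Computing terms: s_1 = 13, s_2 = 10, s_3 = 4, s_4 = 6, s_5 = 10.
Since s_5 = s_2 = 10, the sequence is eventually periodic: after a pre-period of length 1 it cycles with period 3.
For j ≥ 2, s_j depends only on (j - 2) mod 3. (54 - 2) mod 3 = 1, so s_{54} = s_3 = 4.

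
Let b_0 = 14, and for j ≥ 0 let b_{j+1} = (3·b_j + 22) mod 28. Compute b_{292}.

We have b_0 = 14,  b_1 = 8,  b_2 = 18,  b_3 = 20,  b_4 = 26,  b_5 = 16,  b_6 = 14.
Since b_6 = b_0 = 14, the sequence is periodic with period 6.
So b_{292} = b_{0 + ((292-0) mod 6)} = b_4 = 26.

26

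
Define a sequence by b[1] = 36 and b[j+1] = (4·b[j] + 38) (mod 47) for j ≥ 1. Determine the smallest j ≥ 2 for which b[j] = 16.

21

Listing terms: b[1] = 36; b[2] = 41; b[3] = 14; b[4] = 0; b[5] = 38; b[6] = 2; b[7] = 46; b[8] = 34; b[9] = 33; b[10] = 29; b[11] = 13; b[12] = 43; b[13] = 22; b[14] = 32; b[15] = 25; b[16] = 44; b[17] = 26; b[18] = 1; b[19] = 42; b[20] = 18; b[21] = 16; b[22] = 8; b[23] = 23; b[24] = 36.
Since b[24] = b[1] = 36, the sequence is periodic with period 23.
The value 16 first appears (with j ≥ 2) at b[21].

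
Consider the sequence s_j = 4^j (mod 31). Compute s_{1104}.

Listing terms: s_1 = 4,  s_2 = 16,  s_3 = 2,  s_4 = 8,  s_5 = 1,  s_6 = 4.
Since s_6 = s_1 = 4, the sequence is periodic with period 5.
So s_{1104} = s_{1 + ((1104-1) mod 5)} = s_4 = 8.

8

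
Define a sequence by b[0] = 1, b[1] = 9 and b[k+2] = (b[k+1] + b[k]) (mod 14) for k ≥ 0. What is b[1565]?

Computing terms: b[0] = 1,  b[1] = 9,  b[2] = 10,  b[3] = 5,  b[4] = 1,  b[5] = 6,  b[6] = 7,  b[7] = 13,  b[8] = 6,  b[9] = 5,  b[10] = 11,  b[11] = 2,  b[12] = 13,  b[13] = 1,  b[14] = 0,  b[15] = 1,  b[16] = 1,  b[17] = 2,  b[18] = 3,  b[19] = 5,  b[20] = 8,  b[21] = 13,  b[22] = 7,  b[23] = 6,  b[24] = 13,  b[25] = 5,  b[26] = 4,  b[27] = 9,  b[28] = 13,  b[29] = 8,  b[30] = 7,  b[31] = 1,  b[32] = 8,  b[33] = 9,  b[34] = 3,  b[35] = 12,  b[36] = 1,  b[37] = 13,  b[38] = 0,  b[39] = 13,  b[40] = 13,  b[41] = 12,  b[42] = 11,  b[43] = 9,  b[44] = 6,  b[45] = 1,  b[46] = 7,  b[47] = 8,  b[48] = 1,  b[49] = 9.
The sequence repeats with period 48.
(1565 - 0) mod 48 = 29, so b[1565] = b[29] = 8.

8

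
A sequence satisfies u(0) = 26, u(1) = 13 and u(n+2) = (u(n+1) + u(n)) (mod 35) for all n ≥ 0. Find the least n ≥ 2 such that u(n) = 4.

2

u(0) = 26; u(1) = 13; u(2) = 4; u(3) = 17; u(4) = 21; u(5) = 3; u(6) = 24; u(7) = 27; u(8) = 16; u(9) = 8; u(10) = 24; u(11) = 32; u(12) = 21; u(13) = 18; u(14) = 4; u(15) = 22; u(16) = 26; u(17) = 13.
The sequence repeats with period 16.
The value 4 first appears (with n ≥ 2) at u(2).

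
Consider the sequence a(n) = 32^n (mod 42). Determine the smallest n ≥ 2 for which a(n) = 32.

7

Listing terms: a(1) = 32,  a(2) = 16,  a(3) = 8,  a(4) = 4,  a(5) = 2,  a(6) = 22,  a(7) = 32.
The sequence repeats with period 6.
The value 32 next appears (with n ≥ 2) at a(7).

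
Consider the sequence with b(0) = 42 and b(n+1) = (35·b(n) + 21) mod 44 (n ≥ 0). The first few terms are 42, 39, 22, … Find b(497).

Computing terms: b(0) = 42,  b(1) = 39,  b(2) = 22,  b(3) = 43,  b(4) = 30,  b(5) = 15,  b(6) = 18,  b(7) = 35,  b(8) = 14,  b(9) = 27,  b(10) = 42.
The sequence repeats with period 10.
(497 - 0) mod 10 = 7, so b(497) = b(7) = 35.

35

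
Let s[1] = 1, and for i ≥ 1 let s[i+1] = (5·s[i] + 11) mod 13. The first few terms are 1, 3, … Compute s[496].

Computing terms: s[1] = 1, s[2] = 3, s[3] = 0, s[4] = 11, s[5] = 1.
Since s[5] = s[1] = 1, the sequence is periodic with period 4.
(496 - 1) mod 4 = 3, so s[496] = s[4] = 11.

11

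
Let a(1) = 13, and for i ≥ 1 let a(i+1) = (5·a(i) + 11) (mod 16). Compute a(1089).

Listing terms: a(1) = 13,  a(2) = 12,  a(3) = 7,  a(4) = 14,  a(5) = 1,  a(6) = 0,  a(7) = 11,  a(8) = 2,  a(9) = 5,  a(10) = 4,  a(11) = 15,  a(12) = 6,  a(13) = 9,  a(14) = 8,  a(15) = 3,  a(16) = 10,  a(17) = 13.
The sequence repeats with period 16.
(1089 - 1) mod 16 = 0, so a(1089) = a(1) = 13.

13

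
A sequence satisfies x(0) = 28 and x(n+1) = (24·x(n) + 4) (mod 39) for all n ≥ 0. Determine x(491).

1

Computing terms: x(0) = 28,  x(1) = 13,  x(2) = 4,  x(3) = 22,  x(4) = 25,  x(5) = 19,  x(6) = 31,  x(7) = 7,  x(8) = 16,  x(9) = 37,  x(10) = 34,  x(11) = 1,  x(12) = 28.
The sequence repeats with period 12.
(491 - 0) mod 12 = 11, so x(491) = x(11) = 1.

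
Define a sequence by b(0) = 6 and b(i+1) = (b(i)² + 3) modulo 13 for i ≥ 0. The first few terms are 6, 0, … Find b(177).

3

Listing terms: b(0) = 6,  b(1) = 0,  b(2) = 3,  b(3) = 12,  b(4) = 4,  b(5) = 6.
The sequence repeats with period 5.
So b(177) = b(0 + ((177-0) mod 5)) = b(2) = 3.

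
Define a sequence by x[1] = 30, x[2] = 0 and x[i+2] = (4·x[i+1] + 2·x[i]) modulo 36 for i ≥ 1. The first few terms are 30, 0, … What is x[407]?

0

Computing terms: x[1] = 30; x[2] = 0; x[3] = 24; x[4] = 24; x[5] = 0; x[6] = 12; x[7] = 12; x[8] = 0; x[9] = 24.
Since (x[8], x[9]) = (x[2], x[3]) = (0, 24) (two consecutive terms determine the rest), the sequence is eventually periodic: after a pre-period of length 1 it cycles with period 6.
For i ≥ 2, x[i] depends only on (i - 2) mod 6. (407 - 2) mod 6 = 3, so x[407] = x[5] = 0.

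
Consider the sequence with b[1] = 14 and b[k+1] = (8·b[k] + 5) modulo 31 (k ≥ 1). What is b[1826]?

14

b[1] = 14, b[2] = 24, b[3] = 11, b[4] = 0, b[5] = 5, b[6] = 14.
The sequence repeats with period 5.
(1826 - 1) mod 5 = 0, so b[1826] = b[1] = 14.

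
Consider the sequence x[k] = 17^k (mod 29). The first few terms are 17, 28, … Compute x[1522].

28

Computing terms: x[1] = 17,  x[2] = 28,  x[3] = 12,  x[4] = 1,  x[5] = 17.
Since x[5] = x[1] = 17, the sequence is periodic with period 4.
So x[1522] = x[1 + ((1522-1) mod 4)] = x[2] = 28.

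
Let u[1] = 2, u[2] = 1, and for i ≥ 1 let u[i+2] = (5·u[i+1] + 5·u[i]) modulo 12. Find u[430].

8

We have u[1] = 2; u[2] = 1; u[3] = 3; u[4] = 8; u[5] = 7; u[6] = 3; u[7] = 2; u[8] = 1.
Since (u[7], u[8]) = (u[1], u[2]) = (2, 1) (two consecutive terms determine the rest), the sequence is periodic with period 6.
(430 - 1) mod 6 = 3, so u[430] = u[4] = 8.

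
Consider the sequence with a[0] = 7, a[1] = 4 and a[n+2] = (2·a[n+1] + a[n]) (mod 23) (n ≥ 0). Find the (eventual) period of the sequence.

22

Listing terms: a[0] = 7,  a[1] = 4,  a[2] = 15,  a[3] = 11,  a[4] = 14,  a[5] = 16,  a[6] = 0,  a[7] = 16,  a[8] = 9,  a[9] = 11,  a[10] = 8,  a[11] = 4,  a[12] = 16,  a[13] = 13,  a[14] = 19,  a[15] = 5,  a[16] = 6,  a[17] = 17,  a[18] = 17,  a[19] = 5,  a[20] = 4,  a[21] = 13,  a[22] = 7,  a[23] = 4.
The sequence repeats with period 22.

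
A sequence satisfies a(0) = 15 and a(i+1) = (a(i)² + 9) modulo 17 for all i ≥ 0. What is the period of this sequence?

3

Computing terms: a(0) = 15, a(1) = 13, a(2) = 8, a(3) = 5, a(4) = 0, a(5) = 9, a(6) = 5.
Since a(6) = a(3) = 5, the sequence is eventually periodic: after a pre-period of length 3 it cycles with period 3.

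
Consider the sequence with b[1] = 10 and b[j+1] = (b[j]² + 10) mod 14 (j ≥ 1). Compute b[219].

Computing terms: b[1] = 10; b[2] = 12; b[3] = 0; b[4] = 10.
Since b[4] = b[1] = 10, the sequence is periodic with period 3.
(219 - 1) mod 3 = 2, so b[219] = b[3] = 0.

0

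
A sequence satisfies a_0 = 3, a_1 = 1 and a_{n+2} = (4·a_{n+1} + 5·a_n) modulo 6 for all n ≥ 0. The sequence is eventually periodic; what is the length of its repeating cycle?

6

We have a_0 = 3,  a_1 = 1,  a_2 = 1,  a_3 = 3,  a_4 = 5,  a_5 = 5,  a_6 = 3,  a_7 = 1.
Since (a_6, a_7) = (a_0, a_1) = (3, 1) (two consecutive terms determine the rest), the sequence is periodic with period 6.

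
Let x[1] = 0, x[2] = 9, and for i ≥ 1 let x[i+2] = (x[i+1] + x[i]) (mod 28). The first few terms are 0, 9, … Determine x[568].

Listing terms: x[1] = 0; x[2] = 9; x[3] = 9; x[4] = 18; x[5] = 27; x[6] = 17; x[7] = 16; x[8] = 5; x[9] = 21; x[10] = 26; x[11] = 19; x[12] = 17; x[13] = 8; x[14] = 25; x[15] = 5; x[16] = 2; x[17] = 7; x[18] = 9; x[19] = 16; x[20] = 25; x[21] = 13; x[22] = 10; x[23] = 23; x[24] = 5; x[25] = 0; x[26] = 5; x[27] = 5; x[28] = 10; x[29] = 15; x[30] = 25; x[31] = 12; x[32] = 9; x[33] = 21; x[34] = 2; x[35] = 23; x[36] = 25; x[37] = 20; x[38] = 17; x[39] = 9; x[40] = 26; x[41] = 7; x[42] = 5; x[43] = 12; x[44] = 17; x[45] = 1; x[46] = 18; x[47] = 19; x[48] = 9; x[49] = 0; x[50] = 9.
Since (x[49], x[50]) = (x[1], x[2]) = (0, 9) (two consecutive terms determine the rest), the sequence is periodic with period 48.
So x[568] = x[1 + ((568-1) mod 48)] = x[40] = 26.

26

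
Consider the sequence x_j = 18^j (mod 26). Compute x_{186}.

Listing terms: x_0 = 1; x_1 = 18; x_2 = 12; x_3 = 8; x_4 = 14; x_5 = 18.
Since x_5 = x_1 = 18, the sequence is eventually periodic: after a pre-period of length 1 it cycles with period 4.
For j ≥ 1, x_j depends only on (j - 1) mod 4. (186 - 1) mod 4 = 1, so x_{186} = x_2 = 12.

12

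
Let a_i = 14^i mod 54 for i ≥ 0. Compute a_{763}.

50

Listing terms: a_0 = 1,  a_1 = 14,  a_2 = 34,  a_3 = 44,  a_4 = 22,  a_5 = 38,  a_6 = 46,  a_7 = 50,  a_8 = 52,  a_9 = 26,  a_{10} = 40,  a_{11} = 20,  a_{12} = 10,  a_{13} = 32,  a_{14} = 16,  a_{15} = 8,  a_{16} = 4,  a_{17} = 2,  a_{18} = 28,  a_{19} = 14.
Since a_{19} = a_1 = 14, the sequence is eventually periodic: after a pre-period of length 1 it cycles with period 18.
For i ≥ 1, a_i depends only on (i - 1) mod 18. (763 - 1) mod 18 = 6, so a_{763} = a_7 = 50.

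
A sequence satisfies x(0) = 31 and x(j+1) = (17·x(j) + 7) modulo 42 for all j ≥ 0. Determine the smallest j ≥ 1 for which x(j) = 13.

2

x(0) = 31, x(1) = 30, x(2) = 13, x(3) = 18, x(4) = 19, x(5) = 36, x(6) = 31.
The sequence repeats with period 6.
The value 13 first appears (with j ≥ 1) at x(2).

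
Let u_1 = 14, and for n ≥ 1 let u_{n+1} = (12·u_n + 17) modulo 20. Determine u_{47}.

u_1 = 14; u_2 = 5; u_3 = 17; u_4 = 1; u_5 = 9; u_6 = 5.
Since u_6 = u_2 = 5, the sequence is eventually periodic: after a pre-period of length 1 it cycles with period 4.
For n ≥ 2, u_n depends only on (n - 2) mod 4. (47 - 2) mod 4 = 1, so u_{47} = u_3 = 17.

17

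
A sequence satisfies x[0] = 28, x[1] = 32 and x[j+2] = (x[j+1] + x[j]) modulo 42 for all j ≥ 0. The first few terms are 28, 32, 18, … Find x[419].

8

We have x[0] = 28; x[1] = 32; x[2] = 18; x[3] = 8; x[4] = 26; x[5] = 34; x[6] = 18; x[7] = 10; x[8] = 28; x[9] = 38; x[10] = 24; x[11] = 20; x[12] = 2; x[13] = 22; x[14] = 24; x[15] = 4; x[16] = 28; x[17] = 32.
The sequence repeats with period 16.
(419 - 0) mod 16 = 3, so x[419] = x[3] = 8.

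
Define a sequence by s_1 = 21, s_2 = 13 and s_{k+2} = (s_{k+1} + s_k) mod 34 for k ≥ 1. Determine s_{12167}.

29

Computing terms: s_1 = 21,  s_2 = 13,  s_3 = 0,  s_4 = 13,  s_5 = 13,  s_6 = 26,  s_7 = 5,  s_8 = 31,  s_9 = 2,  s_{10} = 33,  s_{11} = 1,  s_{12} = 0,  s_{13} = 1,  s_{14} = 1,  s_{15} = 2,  s_{16} = 3,  s_{17} = 5,  s_{18} = 8,  s_{19} = 13,  s_{20} = 21,  s_{21} = 0,  s_{22} = 21,  s_{23} = 21,  s_{24} = 8,  s_{25} = 29,  s_{26} = 3,  s_{27} = 32,  s_{28} = 1,  s_{29} = 33,  s_{30} = 0,  s_{31} = 33,  s_{32} = 33,  s_{33} = 32,  s_{34} = 31,  s_{35} = 29,  s_{36} = 26,  s_{37} = 21,  s_{38} = 13.
Since (s_{37}, s_{38}) = (s_1, s_2) = (21, 13) (two consecutive terms determine the rest), the sequence is periodic with period 36.
So s_{12167} = s_{1 + ((12167-1) mod 36)} = s_{35} = 29.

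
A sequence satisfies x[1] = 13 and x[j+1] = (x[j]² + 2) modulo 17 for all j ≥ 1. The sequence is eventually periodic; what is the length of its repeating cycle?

4

Computing terms: x[1] = 13,  x[2] = 1,  x[3] = 3,  x[4] = 11,  x[5] = 4,  x[6] = 1.
Since x[6] = x[2] = 1, the sequence is eventually periodic: after a pre-period of length 1 it cycles with period 4.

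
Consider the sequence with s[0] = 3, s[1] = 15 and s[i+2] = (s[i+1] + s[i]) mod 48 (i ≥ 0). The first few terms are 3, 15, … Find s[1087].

27

We have s[0] = 3; s[1] = 15; s[2] = 18; s[3] = 33; s[4] = 3; s[5] = 36; s[6] = 39; s[7] = 27; s[8] = 18; s[9] = 45; s[10] = 15; s[11] = 12; s[12] = 27; s[13] = 39; s[14] = 18; s[15] = 9; s[16] = 27; s[17] = 36; s[18] = 15; s[19] = 3; s[20] = 18; s[21] = 21; s[22] = 39; s[23] = 12; s[24] = 3; s[25] = 15.
Since (s[24], s[25]) = (s[0], s[1]) = (3, 15) (two consecutive terms determine the rest), the sequence is periodic with period 24.
So s[1087] = s[0 + ((1087-0) mod 24)] = s[7] = 27.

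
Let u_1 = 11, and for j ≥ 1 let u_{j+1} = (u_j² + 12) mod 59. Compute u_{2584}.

27

Listing terms: u_1 = 11,  u_2 = 15,  u_3 = 1,  u_4 = 13,  u_5 = 4,  u_6 = 28,  u_7 = 29,  u_8 = 27,  u_9 = 33,  u_{10} = 39,  u_{11} = 58,  u_{12} = 13.
Since u_{12} = u_4 = 13, the sequence is eventually periodic: after a pre-period of length 3 it cycles with period 8.
For j ≥ 4, u_j depends only on (j - 4) mod 8. (2584 - 4) mod 8 = 4, so u_{2584} = u_8 = 27.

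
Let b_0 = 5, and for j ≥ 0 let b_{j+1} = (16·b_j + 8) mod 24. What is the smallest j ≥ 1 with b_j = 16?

Computing terms: b_0 = 5, b_1 = 16, b_2 = 0, b_3 = 8, b_4 = 16.
Since b_4 = b_1 = 16, the sequence is eventually periodic: after a pre-period of length 1 it cycles with period 3.
The value 16 first appears (with j ≥ 1) at b_1.

1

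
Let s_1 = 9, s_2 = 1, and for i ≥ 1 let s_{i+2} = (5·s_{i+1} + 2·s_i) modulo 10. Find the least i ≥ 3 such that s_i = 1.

5

s_1 = 9; s_2 = 1; s_3 = 3; s_4 = 7; s_5 = 1; s_6 = 9; s_7 = 7; s_8 = 3; s_9 = 9; s_{10} = 1.
Since (s_9, s_{10}) = (s_1, s_2) = (9, 1) (two consecutive terms determine the rest), the sequence is periodic with period 8.
The value 1 first appears (with i ≥ 3) at s_5.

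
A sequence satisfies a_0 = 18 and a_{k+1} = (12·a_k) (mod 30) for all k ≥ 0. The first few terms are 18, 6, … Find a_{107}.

a_0 = 18, a_1 = 6, a_2 = 12, a_3 = 24, a_4 = 18.
Since a_4 = a_0 = 18, the sequence is periodic with period 4.
So a_{107} = a_{0 + ((107-0) mod 4)} = a_3 = 24.

24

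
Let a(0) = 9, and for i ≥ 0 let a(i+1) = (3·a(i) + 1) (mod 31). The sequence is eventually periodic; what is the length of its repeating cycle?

30

a(0) = 9, a(1) = 28, a(2) = 23, a(3) = 8, a(4) = 25, a(5) = 14, a(6) = 12, a(7) = 6, a(8) = 19, a(9) = 27, a(10) = 20, a(11) = 30, a(12) = 29, a(13) = 26, a(14) = 17, a(15) = 21, a(16) = 2, a(17) = 7, a(18) = 22, a(19) = 5, a(20) = 16, a(21) = 18, a(22) = 24, a(23) = 11, a(24) = 3, a(25) = 10, a(26) = 0, a(27) = 1, a(28) = 4, a(29) = 13, a(30) = 9.
The sequence repeats with period 30.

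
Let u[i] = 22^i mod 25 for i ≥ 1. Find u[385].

Listing terms: u[1] = 22,  u[2] = 9,  u[3] = 23,  u[4] = 6,  u[5] = 7,  u[6] = 4,  u[7] = 13,  u[8] = 11,  u[9] = 17,  u[10] = 24,  u[11] = 3,  u[12] = 16,  u[13] = 2,  u[14] = 19,  u[15] = 18,  u[16] = 21,  u[17] = 12,  u[18] = 14,  u[19] = 8,  u[20] = 1,  u[21] = 22.
Since u[21] = u[1] = 22, the sequence is periodic with period 20.
So u[385] = u[1 + ((385-1) mod 20)] = u[5] = 7.

7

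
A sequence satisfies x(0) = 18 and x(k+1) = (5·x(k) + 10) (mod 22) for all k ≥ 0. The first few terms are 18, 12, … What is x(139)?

6

x(0) = 18, x(1) = 12, x(2) = 4, x(3) = 8, x(4) = 6, x(5) = 18.
The sequence repeats with period 5.
(139 - 0) mod 5 = 4, so x(139) = x(4) = 6.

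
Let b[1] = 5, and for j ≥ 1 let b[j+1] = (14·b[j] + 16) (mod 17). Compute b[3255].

Computing terms: b[1] = 5, b[2] = 1, b[3] = 13, b[4] = 11, b[5] = 0, b[6] = 16, b[7] = 2, b[8] = 10, b[9] = 3, b[10] = 7, b[11] = 12, b[12] = 14, b[13] = 8, b[14] = 9, b[15] = 6, b[16] = 15, b[17] = 5.
Since b[17] = b[1] = 5, the sequence is periodic with period 16.
(3255 - 1) mod 16 = 6, so b[3255] = b[7] = 2.

2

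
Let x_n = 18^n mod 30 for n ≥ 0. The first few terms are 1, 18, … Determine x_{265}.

18

Listing terms: x_0 = 1; x_1 = 18; x_2 = 24; x_3 = 12; x_4 = 6; x_5 = 18.
Since x_5 = x_1 = 18, the sequence is eventually periodic: after a pre-period of length 1 it cycles with period 4.
For n ≥ 1, x_n depends only on (n - 1) mod 4. (265 - 1) mod 4 = 0, so x_{265} = x_1 = 18.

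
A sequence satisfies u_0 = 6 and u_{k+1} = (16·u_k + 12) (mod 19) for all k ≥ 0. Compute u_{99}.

Listing terms: u_0 = 6,  u_1 = 13,  u_2 = 11,  u_3 = 17,  u_4 = 18,  u_5 = 15,  u_6 = 5,  u_7 = 16,  u_8 = 2,  u_9 = 6.
The sequence repeats with period 9.
So u_{99} = u_{0 + ((99-0) mod 9)} = u_0 = 6.

6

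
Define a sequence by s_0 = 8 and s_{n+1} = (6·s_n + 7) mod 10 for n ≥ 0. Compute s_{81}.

5

Listing terms: s_0 = 8,  s_1 = 5,  s_2 = 7,  s_3 = 9,  s_4 = 1,  s_5 = 3,  s_6 = 5.
Since s_6 = s_1 = 5, the sequence is eventually periodic: after a pre-period of length 1 it cycles with period 5.
For n ≥ 1, s_n depends only on (n - 1) mod 5. (81 - 1) mod 5 = 0, so s_{81} = s_1 = 5.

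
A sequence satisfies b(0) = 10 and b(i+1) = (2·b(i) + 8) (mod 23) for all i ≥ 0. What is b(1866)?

19

Listing terms: b(0) = 10; b(1) = 5; b(2) = 18; b(3) = 21; b(4) = 4; b(5) = 16; b(6) = 17; b(7) = 19; b(8) = 0; b(9) = 8; b(10) = 1; b(11) = 10.
Since b(11) = b(0) = 10, the sequence is periodic with period 11.
So b(1866) = b(0 + ((1866-0) mod 11)) = b(7) = 19.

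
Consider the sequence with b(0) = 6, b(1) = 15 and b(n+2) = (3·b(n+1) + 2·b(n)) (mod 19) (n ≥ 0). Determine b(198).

6

We have b(0) = 6, b(1) = 15, b(2) = 0, b(3) = 11, b(4) = 14, b(5) = 7, b(6) = 11, b(7) = 9, b(8) = 11, b(9) = 13, b(10) = 4, b(11) = 0, b(12) = 8, b(13) = 5, b(14) = 12, b(15) = 8, b(16) = 10, b(17) = 8, b(18) = 6, b(19) = 15.
Since (b(18), b(19)) = (b(0), b(1)) = (6, 15) (two consecutive terms determine the rest), the sequence is periodic with period 18.
So b(198) = b(0 + ((198-0) mod 18)) = b(0) = 6.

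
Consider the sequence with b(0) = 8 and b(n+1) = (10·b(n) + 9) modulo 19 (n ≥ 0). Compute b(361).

13

We have b(0) = 8, b(1) = 13, b(2) = 6, b(3) = 12, b(4) = 15, b(5) = 7, b(6) = 3, b(7) = 1, b(8) = 0, b(9) = 9, b(10) = 4, b(11) = 11, b(12) = 5, b(13) = 2, b(14) = 10, b(15) = 14, b(16) = 16, b(17) = 17, b(18) = 8.
The sequence repeats with period 18.
(361 - 0) mod 18 = 1, so b(361) = b(1) = 13.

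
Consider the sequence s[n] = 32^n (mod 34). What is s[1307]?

26

Computing terms: s[0] = 1, s[1] = 32, s[2] = 4, s[3] = 26, s[4] = 16, s[5] = 2, s[6] = 30, s[7] = 8, s[8] = 18, s[9] = 32.
Since s[9] = s[1] = 32, the sequence is eventually periodic: after a pre-period of length 1 it cycles with period 8.
For n ≥ 1, s[n] depends only on (n - 1) mod 8. (1307 - 1) mod 8 = 2, so s[1307] = s[3] = 26.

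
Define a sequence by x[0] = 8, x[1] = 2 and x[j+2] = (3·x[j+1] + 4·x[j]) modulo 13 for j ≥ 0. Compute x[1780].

11

Computing terms: x[0] = 8,  x[1] = 2,  x[2] = 12,  x[3] = 5,  x[4] = 11,  x[5] = 1,  x[6] = 8,  x[7] = 2.
Since (x[6], x[7]) = (x[0], x[1]) = (8, 2) (two consecutive terms determine the rest), the sequence is periodic with period 6.
So x[1780] = x[0 + ((1780-0) mod 6)] = x[4] = 11.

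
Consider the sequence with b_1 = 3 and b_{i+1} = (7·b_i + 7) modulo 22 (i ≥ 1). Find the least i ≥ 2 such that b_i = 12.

10

Computing terms: b_1 = 3; b_2 = 6; b_3 = 5; b_4 = 20; b_5 = 15; b_6 = 2; b_7 = 21; b_8 = 0; b_9 = 7; b_{10} = 12; b_{11} = 3.
The sequence repeats with period 10.
The value 12 first appears (with i ≥ 2) at b_{10}.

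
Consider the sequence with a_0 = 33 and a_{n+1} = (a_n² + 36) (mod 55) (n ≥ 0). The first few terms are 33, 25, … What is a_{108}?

37

Computing terms: a_0 = 33,  a_1 = 25,  a_2 = 1,  a_3 = 37,  a_4 = 30,  a_5 = 1.
Since a_5 = a_2 = 1, the sequence is eventually periodic: after a pre-period of length 2 it cycles with period 3.
For n ≥ 2, a_n depends only on (n - 2) mod 3. (108 - 2) mod 3 = 1, so a_{108} = a_3 = 37.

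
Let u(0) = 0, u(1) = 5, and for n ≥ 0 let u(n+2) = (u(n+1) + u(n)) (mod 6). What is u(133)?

u(0) = 0,  u(1) = 5,  u(2) = 5,  u(3) = 4,  u(4) = 3,  u(5) = 1,  u(6) = 4,  u(7) = 5,  u(8) = 3,  u(9) = 2,  u(10) = 5,  u(11) = 1,  u(12) = 0,  u(13) = 1,  u(14) = 1,  u(15) = 2,  u(16) = 3,  u(17) = 5,  u(18) = 2,  u(19) = 1,  u(20) = 3,  u(21) = 4,  u(22) = 1,  u(23) = 5,  u(24) = 0,  u(25) = 5.
Since (u(24), u(25)) = (u(0), u(1)) = (0, 5) (two consecutive terms determine the rest), the sequence is periodic with period 24.
So u(133) = u(0 + ((133-0) mod 24)) = u(13) = 1.

1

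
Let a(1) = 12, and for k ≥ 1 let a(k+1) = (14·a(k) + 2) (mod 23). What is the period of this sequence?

22

Computing terms: a(1) = 12; a(2) = 9; a(3) = 13; a(4) = 0; a(5) = 2; a(6) = 7; a(7) = 8; a(8) = 22; a(9) = 11; a(10) = 18; a(11) = 1; a(12) = 16; a(13) = 19; a(14) = 15; a(15) = 5; a(16) = 3; a(17) = 21; a(18) = 20; a(19) = 6; a(20) = 17; a(21) = 10; a(22) = 4; a(23) = 12.
The sequence repeats with period 22.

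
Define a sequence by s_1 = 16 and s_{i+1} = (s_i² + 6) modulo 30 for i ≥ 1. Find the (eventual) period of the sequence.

3

Computing terms: s_1 = 16; s_2 = 22; s_3 = 10; s_4 = 16.
The sequence repeats with period 3.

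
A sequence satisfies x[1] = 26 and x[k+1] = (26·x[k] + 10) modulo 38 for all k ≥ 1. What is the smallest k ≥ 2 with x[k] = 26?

4

Computing terms: x[1] = 26; x[2] = 2; x[3] = 24; x[4] = 26.
The sequence repeats with period 3.
The value 26 next appears (with k ≥ 2) at x[4].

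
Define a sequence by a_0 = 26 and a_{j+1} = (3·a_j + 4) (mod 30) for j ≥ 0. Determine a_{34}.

We have a_0 = 26; a_1 = 22; a_2 = 10; a_3 = 4; a_4 = 16; a_5 = 22.
Since a_5 = a_1 = 22, the sequence is eventually periodic: after a pre-period of length 1 it cycles with period 4.
For j ≥ 1, a_j depends only on (j - 1) mod 4. (34 - 1) mod 4 = 1, so a_{34} = a_2 = 10.

10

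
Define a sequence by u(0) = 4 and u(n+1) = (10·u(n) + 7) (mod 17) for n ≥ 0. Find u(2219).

6

Computing terms: u(0) = 4,  u(1) = 13,  u(2) = 1,  u(3) = 0,  u(4) = 7,  u(5) = 9,  u(6) = 12,  u(7) = 8,  u(8) = 2,  u(9) = 10,  u(10) = 5,  u(11) = 6,  u(12) = 16,  u(13) = 14,  u(14) = 11,  u(15) = 15,  u(16) = 4.
Since u(16) = u(0) = 4, the sequence is periodic with period 16.
(2219 - 0) mod 16 = 11, so u(2219) = u(11) = 6.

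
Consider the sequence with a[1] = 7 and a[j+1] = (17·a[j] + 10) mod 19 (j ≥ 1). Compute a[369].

11

Computing terms: a[1] = 7, a[2] = 15, a[3] = 18, a[4] = 12, a[5] = 5, a[6] = 0, a[7] = 10, a[8] = 9, a[9] = 11, a[10] = 7.
The sequence repeats with period 9.
So a[369] = a[1 + ((369-1) mod 9)] = a[9] = 11.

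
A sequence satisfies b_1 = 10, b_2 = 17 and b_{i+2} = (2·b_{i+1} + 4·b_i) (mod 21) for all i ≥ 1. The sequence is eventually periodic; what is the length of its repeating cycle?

48

Computing terms: b_1 = 10,  b_2 = 17,  b_3 = 11,  b_4 = 6,  b_5 = 14,  b_6 = 10,  b_7 = 13,  b_8 = 3,  b_9 = 16,  b_{10} = 2,  b_{11} = 5,  b_{12} = 18,  b_{13} = 14,  b_{14} = 16,  b_{15} = 4,  b_{16} = 9,  b_{17} = 13,  b_{18} = 20,  b_{19} = 8,  b_{20} = 12,  b_{21} = 14,  b_{22} = 13,  b_{23} = 19,  b_{24} = 6,  b_{25} = 4,  b_{26} = 11,  b_{27} = 17,  b_{28} = 15,  b_{29} = 14,  b_{30} = 4,  b_{31} = 1,  b_{32} = 18,  b_{33} = 19,  b_{34} = 5,  b_{35} = 2,  b_{36} = 3,  b_{37} = 14,  b_{38} = 19,  b_{39} = 10,  b_{40} = 12,  b_{41} = 1,  b_{42} = 8,  b_{43} = 20,  b_{44} = 9,  b_{45} = 14,  b_{46} = 1,  b_{47} = 16,  b_{48} = 15,  b_{49} = 10,  b_{50} = 17.
Since (b_{49}, b_{50}) = (b_1, b_2) = (10, 17) (two consecutive terms determine the rest), the sequence is periodic with period 48.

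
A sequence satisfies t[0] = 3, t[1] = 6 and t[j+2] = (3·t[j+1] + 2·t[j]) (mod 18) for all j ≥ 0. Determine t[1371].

We have t[0] = 3, t[1] = 6, t[2] = 6, t[3] = 12, t[4] = 12, t[5] = 6, t[6] = 6.
Since (t[5], t[6]) = (t[1], t[2]) = (6, 6) (two consecutive terms determine the rest), the sequence is eventually periodic: after a pre-period of length 1 it cycles with period 4.
For j ≥ 1, t[j] depends only on (j - 1) mod 4. (1371 - 1) mod 4 = 2, so t[1371] = t[3] = 12.

12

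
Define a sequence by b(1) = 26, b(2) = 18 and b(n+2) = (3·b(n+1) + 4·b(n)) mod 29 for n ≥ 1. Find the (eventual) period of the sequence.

14

Listing terms: b(1) = 26, b(2) = 18, b(3) = 13, b(4) = 24, b(5) = 8, b(6) = 4, b(7) = 15, b(8) = 3, b(9) = 11, b(10) = 16, b(11) = 5, b(12) = 21, b(13) = 25, b(14) = 14, b(15) = 26, b(16) = 18.
The sequence repeats with period 14.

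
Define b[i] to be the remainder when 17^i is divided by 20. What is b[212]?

1

b[1] = 17,  b[2] = 9,  b[3] = 13,  b[4] = 1,  b[5] = 17.
Since b[5] = b[1] = 17, the sequence is periodic with period 4.
So b[212] = b[1 + ((212-1) mod 4)] = b[4] = 1.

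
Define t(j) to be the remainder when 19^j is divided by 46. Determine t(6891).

11

Listing terms: t(1) = 19; t(2) = 39; t(3) = 5; t(4) = 3; t(5) = 11; t(6) = 25; t(7) = 15; t(8) = 9; t(9) = 33; t(10) = 29; t(11) = 45; t(12) = 27; t(13) = 7; t(14) = 41; t(15) = 43; t(16) = 35; t(17) = 21; t(18) = 31; t(19) = 37; t(20) = 13; t(21) = 17; t(22) = 1; t(23) = 19.
The sequence repeats with period 22.
(6891 - 1) mod 22 = 4, so t(6891) = t(5) = 11.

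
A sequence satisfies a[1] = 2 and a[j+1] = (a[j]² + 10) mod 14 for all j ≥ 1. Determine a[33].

10

a[1] = 2, a[2] = 0, a[3] = 10, a[4] = 12, a[5] = 0.
Since a[5] = a[2] = 0, the sequence is eventually periodic: after a pre-period of length 1 it cycles with period 3.
For j ≥ 2, a[j] depends only on (j - 2) mod 3. (33 - 2) mod 3 = 1, so a[33] = a[3] = 10.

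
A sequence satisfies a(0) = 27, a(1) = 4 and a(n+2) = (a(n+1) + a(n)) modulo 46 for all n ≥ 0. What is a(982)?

We have a(0) = 27,  a(1) = 4,  a(2) = 31,  a(3) = 35,  a(4) = 20,  a(5) = 9,  a(6) = 29,  a(7) = 38,  a(8) = 21,  a(9) = 13,  a(10) = 34,  a(11) = 1,  a(12) = 35,  a(13) = 36,  a(14) = 25,  a(15) = 15,  a(16) = 40,  a(17) = 9,  a(18) = 3,  a(19) = 12,  a(20) = 15,  a(21) = 27,  a(22) = 42,  a(23) = 23,  a(24) = 19,  a(25) = 42,  a(26) = 15,  a(27) = 11,  a(28) = 26,  a(29) = 37,  a(30) = 17,  a(31) = 8,  a(32) = 25,  a(33) = 33,  a(34) = 12,  a(35) = 45,  a(36) = 11,  a(37) = 10,  a(38) = 21,  a(39) = 31,  a(40) = 6,  a(41) = 37,  a(42) = 43,  a(43) = 34,  a(44) = 31,  a(45) = 19,  a(46) = 4,  a(47) = 23,  a(48) = 27,  a(49) = 4.
Since (a(48), a(49)) = (a(0), a(1)) = (27, 4) (two consecutive terms determine the rest), the sequence is periodic with period 48.
(982 - 0) mod 48 = 22, so a(982) = a(22) = 42.

42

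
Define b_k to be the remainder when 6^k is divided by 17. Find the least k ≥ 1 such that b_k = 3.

15

Listing terms: b_0 = 1, b_1 = 6, b_2 = 2, b_3 = 12, b_4 = 4, b_5 = 7, b_6 = 8, b_7 = 14, b_8 = 16, b_9 = 11, b_{10} = 15, b_{11} = 5, b_{12} = 13, b_{13} = 10, b_{14} = 9, b_{15} = 3, b_{16} = 1.
The sequence repeats with period 16.
The value 3 first appears (with k ≥ 1) at b_{15}.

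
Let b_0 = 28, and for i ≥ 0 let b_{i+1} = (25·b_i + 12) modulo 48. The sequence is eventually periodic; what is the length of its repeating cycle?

Computing terms: b_0 = 28,  b_1 = 40,  b_2 = 4,  b_3 = 16,  b_4 = 28.
Since b_4 = b_0 = 28, the sequence is periodic with period 4.

4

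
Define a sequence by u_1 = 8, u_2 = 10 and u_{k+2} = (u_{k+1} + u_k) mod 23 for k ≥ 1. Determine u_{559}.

18

u_1 = 8,  u_2 = 10,  u_3 = 18,  u_4 = 5,  u_5 = 0,  u_6 = 5,  u_7 = 5,  u_8 = 10,  u_9 = 15,  u_{10} = 2,  u_{11} = 17,  u_{12} = 19,  u_{13} = 13,  u_{14} = 9,  u_{15} = 22,  u_{16} = 8,  u_{17} = 7,  u_{18} = 15,  u_{19} = 22,  u_{20} = 14,  u_{21} = 13,  u_{22} = 4,  u_{23} = 17,  u_{24} = 21,  u_{25} = 15,  u_{26} = 13,  u_{27} = 5,  u_{28} = 18,  u_{29} = 0,  u_{30} = 18,  u_{31} = 18,  u_{32} = 13,  u_{33} = 8,  u_{34} = 21,  u_{35} = 6,  u_{36} = 4,  u_{37} = 10,  u_{38} = 14,  u_{39} = 1,  u_{40} = 15,  u_{41} = 16,  u_{42} = 8,  u_{43} = 1,  u_{44} = 9,  u_{45} = 10,  u_{46} = 19,  u_{47} = 6,  u_{48} = 2,  u_{49} = 8,  u_{50} = 10.
Since (u_{49}, u_{50}) = (u_1, u_2) = (8, 10) (two consecutive terms determine the rest), the sequence is periodic with period 48.
(559 - 1) mod 48 = 30, so u_{559} = u_{31} = 18.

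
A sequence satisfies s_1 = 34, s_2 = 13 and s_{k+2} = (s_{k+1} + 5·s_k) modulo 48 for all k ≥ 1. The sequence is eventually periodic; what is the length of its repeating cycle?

s_1 = 34, s_2 = 13, s_3 = 39, s_4 = 8, s_5 = 11, s_6 = 3, s_7 = 10, s_8 = 25, s_9 = 27, s_{10} = 8, s_{11} = 47, s_{12} = 39, s_{13} = 34, s_{14} = 37, s_{15} = 15, s_{16} = 8, s_{17} = 35, s_{18} = 27, s_{19} = 10, s_{20} = 1, s_{21} = 3, s_{22} = 8, s_{23} = 23, s_{24} = 15, s_{25} = 34, s_{26} = 13.
The sequence repeats with period 24.

24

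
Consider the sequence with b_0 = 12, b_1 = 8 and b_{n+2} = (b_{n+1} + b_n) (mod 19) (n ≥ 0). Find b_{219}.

Computing terms: b_0 = 12, b_1 = 8, b_2 = 1, b_3 = 9, b_4 = 10, b_5 = 0, b_6 = 10, b_7 = 10, b_8 = 1, b_9 = 11, b_{10} = 12, b_{11} = 4, b_{12} = 16, b_{13} = 1, b_{14} = 17, b_{15} = 18, b_{16} = 16, b_{17} = 15, b_{18} = 12, b_{19} = 8.
The sequence repeats with period 18.
So b_{219} = b_{0 + ((219-0) mod 18)} = b_3 = 9.

9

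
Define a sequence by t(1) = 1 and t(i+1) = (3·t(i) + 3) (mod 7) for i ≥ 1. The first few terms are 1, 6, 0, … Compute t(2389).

1

t(1) = 1,  t(2) = 6,  t(3) = 0,  t(4) = 3,  t(5) = 5,  t(6) = 4,  t(7) = 1.
The sequence repeats with period 6.
So t(2389) = t(1 + ((2389-1) mod 6)) = t(1) = 1.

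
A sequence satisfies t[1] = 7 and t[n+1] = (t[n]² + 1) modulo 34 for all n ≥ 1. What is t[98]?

16

We have t[1] = 7; t[2] = 16; t[3] = 19; t[4] = 22; t[5] = 9; t[6] = 14; t[7] = 27; t[8] = 16.
Since t[8] = t[2] = 16, the sequence is eventually periodic: after a pre-period of length 1 it cycles with period 6.
For n ≥ 2, t[n] depends only on (n - 2) mod 6. (98 - 2) mod 6 = 0, so t[98] = t[2] = 16.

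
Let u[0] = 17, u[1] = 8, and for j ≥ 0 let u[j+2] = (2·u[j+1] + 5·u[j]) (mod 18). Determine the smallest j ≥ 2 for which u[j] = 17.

We have u[0] = 17; u[1] = 8; u[2] = 11; u[3] = 8; u[4] = 17; u[5] = 2; u[6] = 17; u[7] = 8.
Since (u[6], u[7]) = (u[0], u[1]) = (17, 8) (two consecutive terms determine the rest), the sequence is periodic with period 6.
The value 17 first appears (with j ≥ 2) at u[4].

4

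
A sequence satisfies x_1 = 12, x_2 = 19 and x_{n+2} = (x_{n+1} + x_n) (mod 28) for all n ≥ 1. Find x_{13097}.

9

We have x_1 = 12; x_2 = 19; x_3 = 3; x_4 = 22; x_5 = 25; x_6 = 19; x_7 = 16; x_8 = 7; x_9 = 23; x_{10} = 2; x_{11} = 25; x_{12} = 27; x_{13} = 24; x_{14} = 23; x_{15} = 19; x_{16} = 14; x_{17} = 5; x_{18} = 19; x_{19} = 24; x_{20} = 15; x_{21} = 11; x_{22} = 26; x_{23} = 9; x_{24} = 7; x_{25} = 16; x_{26} = 23; x_{27} = 11; x_{28} = 6; x_{29} = 17; x_{30} = 23; x_{31} = 12; x_{32} = 7; x_{33} = 19; x_{34} = 26; x_{35} = 17; x_{36} = 15; x_{37} = 4; x_{38} = 19; x_{39} = 23; x_{40} = 14; x_{41} = 9; x_{42} = 23; x_{43} = 4; x_{44} = 27; x_{45} = 3; x_{46} = 2; x_{47} = 5; x_{48} = 7; x_{49} = 12; x_{50} = 19.
The sequence repeats with period 48.
(13097 - 1) mod 48 = 40, so x_{13097} = x_{41} = 9.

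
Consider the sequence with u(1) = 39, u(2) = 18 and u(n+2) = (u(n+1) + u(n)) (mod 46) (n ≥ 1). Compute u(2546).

We have u(1) = 39, u(2) = 18, u(3) = 11, u(4) = 29, u(5) = 40, u(6) = 23, u(7) = 17, u(8) = 40, u(9) = 11, u(10) = 5, u(11) = 16, u(12) = 21, u(13) = 37, u(14) = 12, u(15) = 3, u(16) = 15, u(17) = 18, u(18) = 33, u(19) = 5, u(20) = 38, u(21) = 43, u(22) = 35, u(23) = 32, u(24) = 21, u(25) = 7, u(26) = 28, u(27) = 35, u(28) = 17, u(29) = 6, u(30) = 23, u(31) = 29, u(32) = 6, u(33) = 35, u(34) = 41, u(35) = 30, u(36) = 25, u(37) = 9, u(38) = 34, u(39) = 43, u(40) = 31, u(41) = 28, u(42) = 13, u(43) = 41, u(44) = 8, u(45) = 3, u(46) = 11, u(47) = 14, u(48) = 25, u(49) = 39, u(50) = 18.
Since (u(49), u(50)) = (u(1), u(2)) = (39, 18) (two consecutive terms determine the rest), the sequence is periodic with period 48.
So u(2546) = u(1 + ((2546-1) mod 48)) = u(2) = 18.

18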